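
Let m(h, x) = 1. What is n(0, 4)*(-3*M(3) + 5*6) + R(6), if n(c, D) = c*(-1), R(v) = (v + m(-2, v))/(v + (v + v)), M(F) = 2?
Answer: 7/18 ≈ 0.38889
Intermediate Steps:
R(v) = (1 + v)/(3*v) (R(v) = (v + 1)/(v + (v + v)) = (1 + v)/(v + 2*v) = (1 + v)/((3*v)) = (1 + v)*(1/(3*v)) = (1 + v)/(3*v))
n(c, D) = -c
n(0, 4)*(-3*M(3) + 5*6) + R(6) = (-1*0)*(-3*2 + 5*6) + (⅓)*(1 + 6)/6 = 0*(-6 + 30) + (⅓)*(⅙)*7 = 0*24 + 7/18 = 0 + 7/18 = 7/18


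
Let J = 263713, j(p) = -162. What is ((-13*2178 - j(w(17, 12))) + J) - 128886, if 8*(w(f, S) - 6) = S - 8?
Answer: 106675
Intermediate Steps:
w(f, S) = 5 + S/8 (w(f, S) = 6 + (S - 8)/8 = 6 + (-8 + S)/8 = 6 + (-1 + S/8) = 5 + S/8)
((-13*2178 - j(w(17, 12))) + J) - 128886 = ((-13*2178 - 1*(-162)) + 263713) - 128886 = ((-28314 + 162) + 263713) - 128886 = (-28152 + 263713) - 128886 = 235561 - 128886 = 106675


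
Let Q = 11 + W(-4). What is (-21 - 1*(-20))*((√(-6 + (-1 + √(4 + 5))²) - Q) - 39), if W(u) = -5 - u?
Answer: 49 - I*√2 ≈ 49.0 - 1.4142*I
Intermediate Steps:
Q = 10 (Q = 11 + (-5 - 1*(-4)) = 11 + (-5 + 4) = 11 - 1 = 10)
(-21 - 1*(-20))*((√(-6 + (-1 + √(4 + 5))²) - Q) - 39) = (-21 - 1*(-20))*((√(-6 + (-1 + √(4 + 5))²) - 1*10) - 39) = (-21 + 20)*((√(-6 + (-1 + √9)²) - 10) - 39) = -((√(-6 + (-1 + 3)²) - 10) - 39) = -((√(-6 + 2²) - 10) - 39) = -((√(-6 + 4) - 10) - 39) = -((√(-2) - 10) - 39) = -((I*√2 - 10) - 39) = -((-10 + I*√2) - 39) = -(-49 + I*√2) = 49 - I*√2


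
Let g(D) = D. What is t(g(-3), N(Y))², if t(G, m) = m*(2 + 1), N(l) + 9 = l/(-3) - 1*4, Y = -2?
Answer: 1369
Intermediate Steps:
N(l) = -13 - l/3 (N(l) = -9 + (l/(-3) - 1*4) = -9 + (l*(-⅓) - 4) = -9 + (-l/3 - 4) = -9 + (-4 - l/3) = -13 - l/3)
t(G, m) = 3*m (t(G, m) = m*3 = 3*m)
t(g(-3), N(Y))² = (3*(-13 - ⅓*(-2)))² = (3*(-13 + ⅔))² = (3*(-37/3))² = (-37)² = 1369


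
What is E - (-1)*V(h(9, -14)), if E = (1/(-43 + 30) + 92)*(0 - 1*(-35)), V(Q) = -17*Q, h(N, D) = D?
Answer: 44919/13 ≈ 3455.3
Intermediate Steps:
E = 41825/13 (E = (1/(-13) + 92)*(0 + 35) = (-1/13 + 92)*35 = (1195/13)*35 = 41825/13 ≈ 3217.3)
E - (-1)*V(h(9, -14)) = 41825/13 - (-1)*(-17*(-14)) = 41825/13 - (-1)*238 = 41825/13 - 1*(-238) = 41825/13 + 238 = 44919/13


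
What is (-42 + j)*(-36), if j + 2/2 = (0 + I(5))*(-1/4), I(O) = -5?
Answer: 1503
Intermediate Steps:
j = ¼ (j = -1 + (0 - 5)*(-1/4) = -1 - (-5)/4 = -1 - 5*(-¼) = -1 + 5/4 = ¼ ≈ 0.25000)
(-42 + j)*(-36) = (-42 + ¼)*(-36) = -167/4*(-36) = 1503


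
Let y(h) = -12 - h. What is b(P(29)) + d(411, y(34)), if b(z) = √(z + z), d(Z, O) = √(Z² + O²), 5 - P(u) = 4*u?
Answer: √171037 + I*√222 ≈ 413.57 + 14.9*I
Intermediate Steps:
P(u) = 5 - 4*u
d(Z, O) = √(O² + Z²)
b(z) = √2*√z (b(z) = √(2*z) = √2*√z)
b(P(29)) + d(411, y(34)) = √2*√(5 - 4*29) + √((-12 - 1*34)² + 411²) = √2*√(5 - 116) + √((-12 - 34)² + 168921) = √2*√(-111) + √((-46)² + 168921) = √2*(I*√111) + √(2116 + 168921) = I*√222 + √171037 = √171037 + I*√222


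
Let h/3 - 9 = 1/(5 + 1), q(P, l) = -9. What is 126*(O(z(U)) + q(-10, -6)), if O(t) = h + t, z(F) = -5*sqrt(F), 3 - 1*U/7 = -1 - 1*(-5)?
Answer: 2331 - 630*I*sqrt(7) ≈ 2331.0 - 1666.8*I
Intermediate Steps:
U = -7 (U = 21 - 7*(-1 - 1*(-5)) = 21 - 7*(-1 + 5) = 21 - 7*4 = 21 - 28 = -7)
h = 55/2 (h = 27 + 3/(5 + 1) = 27 + 3/6 = 27 + 3*(1/6) = 27 + 1/2 = 55/2 ≈ 27.500)
O(t) = 55/2 + t
126*(O(z(U)) + q(-10, -6)) = 126*((55/2 - 5*I*sqrt(7)) - 9) = 126*(37/2 - 5*I*sqrt(7)) = 2331 - 630*I*sqrt(7)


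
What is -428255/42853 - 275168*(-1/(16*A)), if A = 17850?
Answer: -3453682928/382463025 ≈ -9.0301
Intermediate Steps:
-428255/42853 - 275168*(-1/(16*A)) = -428255/42853 - 275168/(17850*(-16)) = -428255*1/42853 - 275168/(-285600) = -428255/42853 - 275168*(-1/285600) = -428255/42853 + 8599/8925 = -3453682928/382463025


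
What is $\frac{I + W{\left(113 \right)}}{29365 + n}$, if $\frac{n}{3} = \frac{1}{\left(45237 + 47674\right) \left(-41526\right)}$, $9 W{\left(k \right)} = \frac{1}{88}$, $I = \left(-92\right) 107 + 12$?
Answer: $- \frac{556365856365137}{1661684852547676} \approx -0.33482$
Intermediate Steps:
$I = -9832$ ($I = -9844 + 12 = -9832$)
$W{\left(k \right)} = \frac{1}{792}$ ($W{\left(k \right)} = \frac{1}{9 \cdot 88} = \frac{1}{9} \cdot \frac{1}{88} = \frac{1}{792}$)
$n = - \frac{1}{1286074062}$ ($n = 3 \frac{1}{\left(45237 + 47674\right) \left(-41526\right)} = 3 \cdot \frac{1}{92911} \left(- \frac{1}{41526}\right) = 3 \left(- \frac{1}{3858222186}\right) = - \frac{1}{1286074062} \approx -7.7756 \cdot 10^{-10}$)
$\frac{I + W{\left(113 \right)}}{29365 + n} = \frac{-9832 + \frac{1}{792}}{29365 - \frac{1}{1286074062}} = - \frac{7786943}{792 \cdot \frac{37765564830629}{1286074062}} = \left(- \frac{7786943}{792}\right) \frac{1286074062}{37765564830629} = - \frac{556365856365137}{1661684852547676}$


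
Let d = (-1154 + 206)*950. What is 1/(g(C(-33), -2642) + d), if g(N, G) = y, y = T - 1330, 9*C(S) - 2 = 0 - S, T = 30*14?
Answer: -1/901510 ≈ -1.1093e-6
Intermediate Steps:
T = 420
C(S) = 2/9 - S/9 (C(S) = 2/9 + (0 - S)/9 = 2/9 + (-S)/9 = 2/9 - S/9)
d = -900600 (d = -948*950 = -900600)
y = -910 (y = 420 - 1330 = -910)
g(N, G) = -910
1/(g(C(-33), -2642) + d) = 1/(-910 - 900600) = 1/(-901510) = -1/901510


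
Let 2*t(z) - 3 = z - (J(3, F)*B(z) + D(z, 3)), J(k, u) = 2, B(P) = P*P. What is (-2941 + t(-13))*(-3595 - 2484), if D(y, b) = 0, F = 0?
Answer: 18936085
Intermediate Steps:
B(P) = P²
t(z) = 3/2 + z/2 - z² (t(z) = 3/2 + (z - (2*z² + 0))/2 = 3/2 + (z - 2*z²)/2 = 3/2 + (z/2 - z²) = 3/2 + z/2 - z²)
(-2941 + t(-13))*(-3595 - 2484) = (-2941 + (3/2 + (½)*(-13) - 1*(-13)²))*(-3595 - 2484) = (-2941 + (3/2 - 13/2 - 1*169))*(-6079) = (-2941 + (3/2 - 13/2 - 169))*(-6079) = (-2941 - 174)*(-6079) = -3115*(-6079) = 18936085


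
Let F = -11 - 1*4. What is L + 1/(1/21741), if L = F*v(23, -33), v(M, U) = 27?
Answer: 21336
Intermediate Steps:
F = -15 (F = -11 - 4 = -15)
L = -405 (L = -15*27 = -405)
L + 1/(1/21741) = -405 + 1/(1/21741) = -405 + 21741 = 21336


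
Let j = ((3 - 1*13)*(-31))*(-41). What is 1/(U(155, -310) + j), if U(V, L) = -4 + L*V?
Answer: -1/60764 ≈ -1.6457e-5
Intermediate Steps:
j = -12710 (j = ((3 - 13)*(-31))*(-41) = -10*(-31)*(-41) = 310*(-41) = -12710)
1/(U(155, -310) + j) = 1/((-4 - 310*155) - 12710) = 1/((-4 - 48050) - 12710) = 1/(-48054 - 12710) = 1/(-60764) = -1/60764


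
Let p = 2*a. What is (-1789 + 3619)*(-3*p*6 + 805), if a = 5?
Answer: 1143750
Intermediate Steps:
p = 10 (p = 2*5 = 10)
(-1789 + 3619)*(-3*p*6 + 805) = (-1789 + 3619)*(-3*10*6 + 805) = 1830*(-30*6 + 805) = 1830*(-180 + 805) = 1830*625 = 1143750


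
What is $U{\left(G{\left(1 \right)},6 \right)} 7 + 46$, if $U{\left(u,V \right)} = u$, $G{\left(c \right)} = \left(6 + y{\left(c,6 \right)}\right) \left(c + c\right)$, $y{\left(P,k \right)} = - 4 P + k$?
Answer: $158$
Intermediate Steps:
$y{\left(P,k \right)} = k - 4 P$
$G{\left(c \right)} = 2 c \left(12 - 4 c\right)$ ($G{\left(c \right)} = \left(6 - \left(-6 + 4 c\right)\right) \left(c + c\right) = \left(12 - 4 c\right) 2 c = 2 c \left(12 - 4 c\right)$)
$U{\left(G{\left(1 \right)},6 \right)} 7 + 46 = 8 \cdot 1 \left(3 - 1\right) 7 + 46 = 8 \cdot 1 \cdot 2 \cdot 7 + 46 = 16 \cdot 7 + 46 = 112 + 46 = 158$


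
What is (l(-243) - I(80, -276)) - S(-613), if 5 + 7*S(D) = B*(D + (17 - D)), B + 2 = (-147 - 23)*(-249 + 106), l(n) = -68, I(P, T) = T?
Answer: -58825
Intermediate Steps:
B = 24308 (B = -2 + (-147 - 23)*(-249 + 106) = -2 - 170*(-143) = -2 + 24310 = 24308)
S(D) = 59033 (S(D) = -5/7 + (24308*(D + (17 - D)))/7 = -5/7 + (24308*17)/7 = -5/7 + (⅐)*413236 = -5/7 + 413236/7 = 59033)
(l(-243) - I(80, -276)) - S(-613) = (-68 - 1*(-276)) - 1*59033 = (-68 + 276) - 59033 = 208 - 59033 = -58825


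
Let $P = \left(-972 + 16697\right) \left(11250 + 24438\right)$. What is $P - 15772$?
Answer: $561178028$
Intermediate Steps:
$P = 561193800$ ($P = 15725 \cdot 35688 = 561193800$)
$P - 15772 = 561193800 - 15772 = 561178028$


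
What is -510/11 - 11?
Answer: -631/11 ≈ -57.364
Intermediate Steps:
-510/11 - 11 = -631/11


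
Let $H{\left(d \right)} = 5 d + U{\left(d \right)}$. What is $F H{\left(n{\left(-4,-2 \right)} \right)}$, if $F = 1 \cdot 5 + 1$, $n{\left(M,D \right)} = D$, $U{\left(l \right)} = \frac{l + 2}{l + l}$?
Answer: $-60$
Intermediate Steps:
$U{\left(l \right)} = \frac{2 + l}{2 l}$
$H{\left(d \right)} = 5 d + \frac{2 + d}{2 d}$
$F = 6$ ($F = 5 + 1 = 6$)
$F H{\left(n{\left(-4,-2 \right)} \right)} = 6 \left(\frac{1}{2} + \frac{1}{-2} + 5 \left(-2\right)\right) = 6 \left(\frac{1}{2} - \frac{1}{2} - 10\right) = 6 \left(-10\right) = -60$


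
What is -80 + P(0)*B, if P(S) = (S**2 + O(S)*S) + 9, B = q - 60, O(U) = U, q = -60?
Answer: -1160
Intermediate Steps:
B = -120 (B = -60 - 60 = -120)
P(S) = 9 + 2*S**2 (P(S) = (S**2 + S*S) + 9 = (S**2 + S**2) + 9 = 2*S**2 + 9 = 9 + 2*S**2)
-80 + P(0)*B = -80 + (9 + 2*0**2)*(-120) = -80 + (9 + 2*0)*(-120) = -80 + (9 + 0)*(-120) = -80 + 9*(-120) = -80 - 1080 = -1160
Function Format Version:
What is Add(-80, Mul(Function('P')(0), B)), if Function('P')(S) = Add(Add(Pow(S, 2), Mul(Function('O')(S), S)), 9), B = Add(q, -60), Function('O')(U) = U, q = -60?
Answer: -1160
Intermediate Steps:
B = -120 (B = Add(-60, -60) = -120)
Function('P')(S) = Add(9, Mul(2, Pow(S, 2))) (Function('P')(S) = Add(Add(Pow(S, 2), Mul(S, S)), 9) = Add(Add(Pow(S, 2), Pow(S, 2)), 9) = Add(Mul(2, Pow(S, 2)), 9) = Add(9, Mul(2, Pow(S, 2))))
Add(-80, Mul(Function('P')(0), B)) = Add(-80, Mul(Add(9, Mul(2, Pow(0, 2))), -120)) = Add(-80, Mul(Add(9, Mul(2, 0)), -120)) = Add(-80, Mul(Add(9, 0), -120)) = Add(-80, Mul(9, -120)) = Add(-80, -1080) = -1160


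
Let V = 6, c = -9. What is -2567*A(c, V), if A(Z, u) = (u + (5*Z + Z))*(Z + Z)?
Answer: -2217888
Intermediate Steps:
A(Z, u) = 2*Z*(u + 6*Z) (A(Z, u) = (u + 6*Z)*(2*Z) = 2*Z*(u + 6*Z))
-2567*A(c, V) = -5134*(-9)*(6 + 6*(-9)) = -5134*(-9)*(6 - 54) = -5134*(-9)*(-48) = -2567*864 = -2217888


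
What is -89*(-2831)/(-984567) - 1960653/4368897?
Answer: -336797462386/477941312511 ≈ -0.70468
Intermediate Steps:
-89*(-2831)/(-984567) - 1960653/4368897 = 251959*(-1/984567) - 1960653*1/4368897 = -251959/984567 - 653551/1456299 = -336797462386/477941312511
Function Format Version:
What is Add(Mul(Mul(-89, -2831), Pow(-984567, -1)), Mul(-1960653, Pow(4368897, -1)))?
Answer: Rational(-336797462386, 477941312511) ≈ -0.70468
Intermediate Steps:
Add(Mul(Mul(-89, -2831), Pow(-984567, -1)), Mul(-1960653, Pow(4368897, -1))) = Add(Mul(251959, Rational(-1, 984567)), Mul(-1960653, Rational(1, 4368897))) = Add(Rational(-251959, 984567), Rational(-653551, 1456299)) = Rational(-336797462386, 477941312511)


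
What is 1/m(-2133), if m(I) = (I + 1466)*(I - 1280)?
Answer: 1/2276471 ≈ 4.3928e-7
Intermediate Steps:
m(I) = (-1280 + I)*(1466 + I) (m(I) = (1466 + I)*(-1280 + I) = (-1280 + I)*(1466 + I))
1/m(-2133) = 1/(-1876480 + (-2133)² + 186*(-2133)) = 1/(-1876480 + 4549689 - 396738) = 1/2276471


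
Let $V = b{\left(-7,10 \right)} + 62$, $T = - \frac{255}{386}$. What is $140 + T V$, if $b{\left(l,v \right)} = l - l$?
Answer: $\frac{19115}{193} \approx 99.042$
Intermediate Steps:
$T = - \frac{255}{386}$ ($T = \left(-255\right) \frac{1}{386} = - \frac{255}{386} \approx -0.66062$)
$b{\left(l,v \right)} = 0$
$V = 62$ ($V = 0 + 62 = 62$)
$140 + T V = 140 - \frac{7905}{193} = \frac{19115}{193}$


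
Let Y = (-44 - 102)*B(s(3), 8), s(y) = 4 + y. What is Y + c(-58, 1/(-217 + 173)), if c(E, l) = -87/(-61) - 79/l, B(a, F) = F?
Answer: 140875/61 ≈ 2309.4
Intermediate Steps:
c(E, l) = 87/61 - 79/l (c(E, l) = -87*(-1/61) - 79/l = 87/61 - 79/l)
Y = -1168 (Y = (-44 - 102)*8 = -146*8 = -1168)
Y + c(-58, 1/(-217 + 173)) = -1168 + (87/61 - 79/(1/(-217 + 173))) = -1168 + (87/61 - 79/(1/(-44))) = -1168 + (87/61 - 79/(-1/44)) = -1168 + (87/61 - 79*(-44)) = -1168 + (87/61 + 3476) = -1168 + 212123/61 = 140875/61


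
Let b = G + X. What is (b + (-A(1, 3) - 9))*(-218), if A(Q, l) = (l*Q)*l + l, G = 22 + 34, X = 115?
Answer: -32700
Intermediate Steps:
G = 56
A(Q, l) = l + Q*l² (A(Q, l) = (Q*l)*l + l = Q*l² + l = l + Q*l²)
b = 171 (b = 56 + 115 = 171)
(b + (-A(1, 3) - 9))*(-218) = (171 + (-3*(1 + 1*3) - 9))*(-218) = (171 + (-3*(1 + 3) - 9))*(-218) = (171 + (-3*4 - 9))*(-218) = (171 + (-1*12 - 9))*(-218) = (171 + (-12 - 9))*(-218) = (171 - 21)*(-218) = 150*(-218) = -32700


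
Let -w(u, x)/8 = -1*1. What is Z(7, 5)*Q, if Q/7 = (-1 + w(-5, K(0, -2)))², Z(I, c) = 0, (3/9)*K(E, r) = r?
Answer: 0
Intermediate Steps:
K(E, r) = 3*r
w(u, x) = 8 (w(u, x) = -(-8) = -8*(-1) = 8)
Q = 343 (Q = 7*(-1 + 8)² = 7*7² = 7*49 = 343)
Z(7, 5)*Q = 0*343 = 0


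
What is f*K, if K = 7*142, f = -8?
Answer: -7952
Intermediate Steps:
K = 994
f*K = -8*994 = -7952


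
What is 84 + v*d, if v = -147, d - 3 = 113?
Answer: -16968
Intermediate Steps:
d = 116 (d = 3 + 113 = 116)
84 + v*d = 84 - 147*116 = 84 - 17052 = -16968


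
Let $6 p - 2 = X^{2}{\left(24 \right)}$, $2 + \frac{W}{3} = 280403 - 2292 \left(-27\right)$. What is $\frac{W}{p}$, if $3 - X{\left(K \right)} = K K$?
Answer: $\frac{6161130}{328331} \approx 18.765$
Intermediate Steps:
$X{\left(K \right)} = 3 - K^{2}$ ($X{\left(K \right)} = 3 - K K = 3 - K^{2}$)
$W = 1026855$ ($W = -6 + 3 \left(280403 - 2292 \left(-27\right)\right) = -6 + 3 \left(280403 - -61884\right) = -6 + 3 \left(280403 + 61884\right) = -6 + 3 \cdot 342287 = -6 + 1026861 = 1026855$)
$p = \frac{328331}{6}$ ($p = \frac{1}{3} + \frac{\left(3 - 24^{2}\right)^{2}}{6} = \frac{1}{3} + \frac{\left(3 - 576\right)^{2}}{6} = \frac{1}{3} + \frac{\left(-573\right)^{2}}{6} = \frac{1}{3} + \frac{1}{6} \cdot 328329 = \frac{1}{3} + \frac{109443}{2} = \frac{328331}{6} \approx 54722.0$)
$\frac{W}{p} = \frac{1026855}{\frac{328331}{6}} = 1026855 \cdot \frac{6}{328331} = \frac{6161130}{328331}$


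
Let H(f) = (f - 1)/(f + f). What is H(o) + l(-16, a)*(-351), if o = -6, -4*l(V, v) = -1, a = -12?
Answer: -523/6 ≈ -87.167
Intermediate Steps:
l(V, v) = ¼ (l(V, v) = -¼*(-1) = ¼)
H(f) = (-1 + f)/(2*f) (H(f) = (-1 + f)/((2*f)) = (-1 + f)*(1/(2*f)) = (-1 + f)/(2*f))
H(o) + l(-16, a)*(-351) = (½)*(-1 - 6)/(-6) + (¼)*(-351) = (½)*(-⅙)*(-7) - 351/4 = 7/12 - 351/4 = -523/6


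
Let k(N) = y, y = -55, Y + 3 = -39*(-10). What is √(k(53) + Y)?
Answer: 2*√83 ≈ 18.221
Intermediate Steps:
Y = 387 (Y = -3 - 39*(-10) = -3 + 390 = 387)
k(N) = -55
√(k(53) + Y) = √(-55 + 387) = √332 = 2*√83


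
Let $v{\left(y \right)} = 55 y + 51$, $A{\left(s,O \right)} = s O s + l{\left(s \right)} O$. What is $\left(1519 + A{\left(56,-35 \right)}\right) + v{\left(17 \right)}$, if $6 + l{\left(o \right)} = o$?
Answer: $-109005$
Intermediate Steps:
$l{\left(o \right)} = -6 + o$
$A{\left(s,O \right)} = O s^{2} + O \left(-6 + s\right)$ ($A{\left(s,O \right)} = s O s + \left(-6 + s\right) O = O s s + O \left(-6 + s\right) = O s^{2} + O \left(-6 + s\right)$)
$v{\left(y \right)} = 51 + 55 y$
$\left(1519 + A{\left(56,-35 \right)}\right) + v{\left(17 \right)} = \left(1519 - 35 \left(-6 + 56 + 56^{2}\right)\right) + \left(51 + 55 \cdot 17\right) = \left(1519 - 35 \left(-6 + 56 + 3136\right)\right) + \left(51 + 935\right) = \left(1519 - 111510\right) + 986 = -109991 + 986 = -109005$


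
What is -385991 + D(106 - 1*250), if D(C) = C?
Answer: -386135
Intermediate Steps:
-385991 + D(106 - 1*250) = -385991 + (106 - 1*250) = -385991 + (106 - 250) = -385991 - 144 = -386135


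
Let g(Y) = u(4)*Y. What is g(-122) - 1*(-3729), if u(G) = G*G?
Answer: 1777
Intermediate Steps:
u(G) = G**2
g(Y) = 16*Y (g(Y) = 4**2*Y = 16*Y)
g(-122) - 1*(-3729) = 16*(-122) - 1*(-3729) = -1952 + 3729 = 1777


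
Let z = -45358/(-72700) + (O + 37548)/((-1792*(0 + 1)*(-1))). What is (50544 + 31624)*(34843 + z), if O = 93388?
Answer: 1460051736167583/508900 ≈ 2.8690e+9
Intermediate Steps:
z = 300010273/4071200 (z = -45358/(-72700) + (93388 + 37548)/((-1792*(0 + 1)*(-1))) = -45358*(-1/72700) + 130936/((-1792*(-1))) = 22679/36350 + 130936/((-1792*(-1))) = 22679/36350 + 130936/1792 = 22679/36350 + 130936*(1/1792) = 22679/36350 + 16367/224 = 300010273/4071200 ≈ 73.691)
(50544 + 31624)*(34843 + z) = (50544 + 31624)*(34843 + 300010273/4071200) = 82168*(142152831873/4071200) = 1460051736167583/508900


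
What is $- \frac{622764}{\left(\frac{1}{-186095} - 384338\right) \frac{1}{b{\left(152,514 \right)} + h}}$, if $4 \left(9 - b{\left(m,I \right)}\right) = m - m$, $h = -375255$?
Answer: $- \frac{43488484711078680}{71523380111} \approx -6.0803 \cdot 10^{5}$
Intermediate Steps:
$b{\left(m,I \right)} = 9$ ($b{\left(m,I \right)} = 9 - \frac{m - m}{4} = 9 - 0 = 9 + 0 = 9$)
$- \frac{622764}{\left(\frac{1}{-186095} - 384338\right) \frac{1}{b{\left(152,514 \right)} + h}} = - \frac{622764}{\left(\frac{1}{-186095} - 384338\right) \frac{1}{9 - 375255}} = - \frac{622764}{\left(- \frac{1}{186095} - 384338\right) \frac{1}{-375246}} = - \frac{622764}{\left(- \frac{71523380111}{186095}\right) \left(- \frac{1}{375246}\right)} = - \frac{622764}{\frac{71523380111}{69831404370}} = \left(-622764\right) \frac{69831404370}{71523380111} = - \frac{43488484711078680}{71523380111}$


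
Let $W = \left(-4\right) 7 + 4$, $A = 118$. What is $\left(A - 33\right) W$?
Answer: $-2040$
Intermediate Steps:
$W = -24$ ($W = -28 + 4 = -24$)
$\left(A - 33\right) W = \left(118 - 33\right) \left(-24\right) = 85 \left(-24\right) = -2040$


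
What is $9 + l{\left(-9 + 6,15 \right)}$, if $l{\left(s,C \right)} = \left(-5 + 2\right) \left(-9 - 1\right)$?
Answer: $39$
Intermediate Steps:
$l{\left(s,C \right)} = 30$ ($l{\left(s,C \right)} = \left(-3\right) \left(-10\right) = 30$)
$9 + l{\left(-9 + 6,15 \right)} = 9 + 30 = 39$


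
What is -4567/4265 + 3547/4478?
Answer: -5323071/19098670 ≈ -0.27871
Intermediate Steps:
-4567/4265 + 3547/4478 = -5323071/19098670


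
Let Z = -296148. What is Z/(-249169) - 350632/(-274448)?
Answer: 1240028317/502823042 ≈ 2.4661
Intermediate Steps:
Z/(-249169) - 350632/(-274448) = -296148/(-249169) - 350632/(-274448) = -296148*(-1/249169) - 350632*(-1/274448) = 296148/249169 + 43829/34306 = 1240028317/502823042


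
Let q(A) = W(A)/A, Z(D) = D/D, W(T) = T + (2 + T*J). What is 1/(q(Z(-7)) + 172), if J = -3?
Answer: 1/172 ≈ 0.0058140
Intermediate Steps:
W(T) = 2 - 2*T (W(T) = T + (2 + T*(-3)) = T + (2 - 3*T) = 2 - 2*T)
Z(D) = 1
q(A) = (2 - 2*A)/A
1/(q(Z(-7)) + 172) = 1/((-2 + 2/1) + 172) = 1/((-2 + 2*1) + 172) = 1/((-2 + 2) + 172) = 1/(0 + 172) = 1/172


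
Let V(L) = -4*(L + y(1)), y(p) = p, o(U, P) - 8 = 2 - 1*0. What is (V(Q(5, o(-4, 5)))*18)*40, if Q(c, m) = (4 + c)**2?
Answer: -236160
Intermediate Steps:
o(U, P) = 10 (o(U, P) = 8 + (2 - 1*0) = 8 + (2 + 0) = 8 + 2 = 10)
V(L) = -4 - 4*L (V(L) = -4*(L + 1) = -4*(1 + L) = -4 - 4*L)
(V(Q(5, o(-4, 5)))*18)*40 = ((-4 - 4*(4 + 5)**2)*18)*40 = ((-4 - 4*9**2)*18)*40 = ((-4 - 4*81)*18)*40 = ((-4 - 324)*18)*40 = -328*18*40 = -5904*40 = -236160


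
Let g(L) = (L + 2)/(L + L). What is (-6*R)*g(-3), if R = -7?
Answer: 7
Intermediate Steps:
g(L) = (2 + L)/(2*L) (g(L) = (2 + L)/((2*L)) = (2 + L)*(1/(2*L)) = (2 + L)/(2*L))
(-6*R)*g(-3) = (-6*(-7))*((½)*(2 - 3)/(-3)) = 42*((½)*(-⅓)*(-1)) = 42*(⅙) = 7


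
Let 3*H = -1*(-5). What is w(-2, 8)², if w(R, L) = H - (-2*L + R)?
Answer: 3481/9 ≈ 386.78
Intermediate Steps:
H = 5/3 (H = (-1*(-5))/3 = (⅓)*5 = 5/3 ≈ 1.6667)
w(R, L) = 5/3 - R + 2*L (w(R, L) = 5/3 - (-2*L + R) = 5/3 - (R - 2*L) = 5/3 + (-R + 2*L) = 5/3 - R + 2*L)
w(-2, 8)² = (5/3 - 1*(-2) + 2*8)² = (5/3 + 2 + 16)² = (59/3)² = 3481/9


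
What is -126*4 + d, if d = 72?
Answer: -432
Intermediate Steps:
-126*4 + d = -126*4 + 72 = -504 + 72 = -432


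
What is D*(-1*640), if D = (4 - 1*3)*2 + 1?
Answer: -1920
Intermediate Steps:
D = 3 (D = (4 - 3)*2 + 1 = 1*2 + 1 = 2 + 1 = 3)
D*(-1*640) = 3*(-1*640) = 3*(-640) = -1920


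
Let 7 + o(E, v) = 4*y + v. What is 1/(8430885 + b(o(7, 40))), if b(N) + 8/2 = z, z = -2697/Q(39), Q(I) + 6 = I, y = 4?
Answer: 11/92738792 ≈ 1.1861e-7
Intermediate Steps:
Q(I) = -6 + I
o(E, v) = 9 + v (o(E, v) = -7 + (4*4 + v) = -7 + (16 + v) = 9 + v)
z = -899/11 (z = -2697/(-6 + 39) = -2697/33 = -2697*1/33 = -899/11 ≈ -81.727)
b(N) = -943/11 (b(N) = -4 - 899/11 = -943/11)
1/(8430885 + b(o(7, 40))) = 1/(8430885 - 943/11) = 1/(92738792/11) = 11/92738792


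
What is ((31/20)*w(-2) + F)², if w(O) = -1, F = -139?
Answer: 7901721/400 ≈ 19754.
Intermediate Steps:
((31/20)*w(-2) + F)² = ((31/20)*(-1) - 139)² = (-31/20 - 139)² = (-2811/20)² = 7901721/400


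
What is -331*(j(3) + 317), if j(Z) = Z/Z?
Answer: -105258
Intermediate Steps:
j(Z) = 1
-331*(j(3) + 317) = -331*(1 + 317) = -331*318 = -105258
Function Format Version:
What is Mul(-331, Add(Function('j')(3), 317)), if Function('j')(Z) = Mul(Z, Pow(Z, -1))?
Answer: -105258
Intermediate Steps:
Function('j')(Z) = 1
Mul(-331, Add(Function('j')(3), 317)) = Mul(-331, Add(1, 317)) = Mul(-331, 318) = -105258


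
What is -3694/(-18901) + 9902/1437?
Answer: 192465980/27160737 ≈ 7.0862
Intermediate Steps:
-3694/(-18901) + 9902/1437 = -3694*(-1/18901) + 9902*(1/1437) = 3694/18901 + 9902/1437 = 192465980/27160737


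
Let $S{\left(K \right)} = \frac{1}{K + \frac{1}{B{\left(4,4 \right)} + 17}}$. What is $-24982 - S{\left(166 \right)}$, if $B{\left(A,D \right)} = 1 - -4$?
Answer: $- \frac{91259268}{3653} \approx -24982.0$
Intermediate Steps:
$B{\left(A,D \right)} = 5$ ($B{\left(A,D \right)} = 1 + 4 = 5$)
$S{\left(K \right)} = \frac{1}{\frac{1}{22} + K}$ ($S{\left(K \right)} = \frac{1}{K + \frac{1}{5 + 17}} = \frac{1}{K + \frac{1}{22}} = \frac{1}{\frac{1}{22} + K}$)
$-24982 - S{\left(166 \right)} = -24982 - \frac{22}{1 + 22 \cdot 166} = -24982 - \frac{22}{1 + 3652} = -24982 - \frac{22}{3653} = - \frac{91259268}{3653}$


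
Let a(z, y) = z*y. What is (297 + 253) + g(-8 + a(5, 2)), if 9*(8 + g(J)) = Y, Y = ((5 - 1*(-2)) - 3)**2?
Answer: 4894/9 ≈ 543.78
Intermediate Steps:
a(z, y) = y*z
Y = 16 (Y = ((5 + 2) - 3)**2 = (7 - 3)**2 = 4**2 = 16)
g(J) = -56/9 (g(J) = -8 + (1/9)*16 = -8 + 16/9 = -56/9)
(297 + 253) + g(-8 + a(5, 2)) = (297 + 253) - 56/9 = 550 - 56/9 = 4894/9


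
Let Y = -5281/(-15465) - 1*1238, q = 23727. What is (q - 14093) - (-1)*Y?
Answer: 129849421/15465 ≈ 8396.3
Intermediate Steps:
Y = -19140389/15465 (Y = -5281*(-1/15465) - 1238 = 5281/15465 - 1238 = -19140389/15465 ≈ -1237.7)
(q - 14093) - (-1)*Y = (23727 - 14093) - (-1)*(-19140389)/15465 = 9634 - 1*19140389/15465 = 9634 - 19140389/15465 = 129849421/15465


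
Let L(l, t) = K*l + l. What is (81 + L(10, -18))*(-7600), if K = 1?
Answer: -767600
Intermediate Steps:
L(l, t) = 2*l (L(l, t) = 1*l + l = l + l = 2*l)
(81 + L(10, -18))*(-7600) = (81 + 2*10)*(-7600) = (81 + 20)*(-7600) = 101*(-7600) = -767600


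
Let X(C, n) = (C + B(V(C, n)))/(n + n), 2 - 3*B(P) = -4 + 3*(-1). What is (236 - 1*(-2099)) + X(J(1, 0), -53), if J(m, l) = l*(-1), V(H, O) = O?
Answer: 247507/106 ≈ 2335.0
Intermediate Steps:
B(P) = 3 (B(P) = ⅔ - (-4 + 3*(-1))/3 = ⅔ - (-4 - 3)/3 = ⅔ - ⅓*(-7) = ⅔ + 7/3 = 3)
J(m, l) = -l
X(C, n) = (3 + C)/(2*n) (X(C, n) = (C + 3)/(n + n) = (3 + C)/((2*n)) = (3 + C)*(1/(2*n)) = (3 + C)/(2*n))
(236 - 1*(-2099)) + X(J(1, 0), -53) = (236 - 1*(-2099)) + (½)*(3 - 1*0)/(-53) = (236 + 2099) + (½)*(-1/53)*(3 + 0) = 2335 + (½)*(-1/53)*3 = 2335 - 3/106 = 247507/106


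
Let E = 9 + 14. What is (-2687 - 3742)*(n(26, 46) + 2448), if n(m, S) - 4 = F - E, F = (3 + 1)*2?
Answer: -15667473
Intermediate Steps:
F = 8 (F = 4*2 = 8)
E = 23
n(m, S) = -11 (n(m, S) = 4 + (8 - 1*23) = 4 + (8 - 23) = 4 - 15 = -11)
(-2687 - 3742)*(n(26, 46) + 2448) = (-2687 - 3742)*(-11 + 2448) = -6429*2437 = -15667473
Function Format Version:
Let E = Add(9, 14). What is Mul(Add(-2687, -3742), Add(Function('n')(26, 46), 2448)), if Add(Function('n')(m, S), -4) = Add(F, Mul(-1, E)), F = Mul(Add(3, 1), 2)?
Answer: -15667473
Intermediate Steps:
F = 8 (F = Mul(4, 2) = 8)
E = 23
Function('n')(m, S) = -11 (Function('n')(m, S) = Add(4, Add(8, Mul(-1, 23))) = Add(4, Add(8, -23)) = Add(4, -15) = -11)
Mul(Add(-2687, -3742), Add(Function('n')(26, 46), 2448)) = Mul(Add(-2687, -3742), Add(-11, 2448)) = Mul(-6429, 2437) = -15667473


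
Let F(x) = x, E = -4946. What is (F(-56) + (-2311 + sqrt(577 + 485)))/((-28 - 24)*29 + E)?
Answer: 2367/6454 - 3*sqrt(118)/6454 ≈ 0.36170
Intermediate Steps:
(F(-56) + (-2311 + sqrt(577 + 485)))/((-28 - 24)*29 + E) = (-56 + (-2311 + sqrt(577 + 485)))/((-28 - 24)*29 - 4946) = (-56 + (-2311 + sqrt(1062)))/(-52*29 - 4946) = (-56 + (-2311 + 3*sqrt(118)))/(-1508 - 4946) = (-2367 + 3*sqrt(118))/(-6454) = (-2367 + 3*sqrt(118))*(-1/6454) = 2367/6454 - 3*sqrt(118)/6454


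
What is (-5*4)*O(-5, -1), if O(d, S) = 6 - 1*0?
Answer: -120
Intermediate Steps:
O(d, S) = 6 (O(d, S) = 6 + 0 = 6)
(-5*4)*O(-5, -1) = -5*4*6 = -20*6 = -120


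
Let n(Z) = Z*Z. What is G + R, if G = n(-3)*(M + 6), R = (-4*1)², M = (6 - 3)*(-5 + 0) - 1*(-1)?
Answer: -56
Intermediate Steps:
n(Z) = Z²
M = -14 (M = 3*(-5) + 1 = -15 + 1 = -14)
R = 16 (R = (-4)² = 16)
G = -72 (G = (-3)²*(-14 + 6) = 9*(-8) = -72)
G + R = -72 + 16 = -56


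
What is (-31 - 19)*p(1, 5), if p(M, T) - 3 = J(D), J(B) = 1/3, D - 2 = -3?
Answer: -500/3 ≈ -166.67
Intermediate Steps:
D = -1 (D = 2 - 3 = -1)
J(B) = ⅓
p(M, T) = 10/3 (p(M, T) = 3 + ⅓ = 10/3)
(-31 - 19)*p(1, 5) = (-31 - 19)*(10/3) = -50*10/3 = -500/3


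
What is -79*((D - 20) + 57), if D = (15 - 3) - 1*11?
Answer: -3002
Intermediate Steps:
D = 1 (D = 12 - 11 = 1)
-79*((D - 20) + 57) = -79*((1 - 20) + 57) = -79*(-19 + 57) = -79*38 = -3002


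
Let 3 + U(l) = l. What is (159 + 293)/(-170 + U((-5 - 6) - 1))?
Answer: -452/185 ≈ -2.4432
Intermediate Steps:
U(l) = -3 + l
(159 + 293)/(-170 + U((-5 - 6) - 1)) = (159 + 293)/(-170 + (-3 + ((-5 - 6) - 1))) = 452/(-170 + (-3 + (-11 - 1))) = 452/(-170 + (-3 - 12)) = 452/(-170 - 15) = 452/(-185) = 452*(-1/185) = -452/185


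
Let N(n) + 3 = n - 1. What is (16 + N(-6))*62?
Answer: 372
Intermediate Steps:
N(n) = -4 + n (N(n) = -3 + (n - 1) = -3 + (-1 + n) = -4 + n)
(16 + N(-6))*62 = (16 + (-4 - 6))*62 = (16 - 10)*62 = 6*62 = 372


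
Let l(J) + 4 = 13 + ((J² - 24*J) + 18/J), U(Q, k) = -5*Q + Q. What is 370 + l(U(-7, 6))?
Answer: 6883/14 ≈ 491.64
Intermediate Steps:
U(Q, k) = -4*Q
l(J) = 9 + J² - 24*J + 18/J (l(J) = -4 + (13 + ((J² - 24*J) + 18/J)) = -4 + (13 + (J² - 24*J + 18/J)) = -4 + (13 + J² - 24*J + 18/J) = 9 + J² - 24*J + 18/J)
370 + l(U(-7, 6)) = 370 + (9 + (-4*(-7))² - (-96)*(-7) + 18/((-4*(-7)))) = 370 + (9 + 28² - 24*28 + 18/28) = 370 + (9 + 784 - 672 + 18*(1/28)) = 370 + (9 + 784 - 672 + 9/14) = 370 + 1703/14 = 6883/14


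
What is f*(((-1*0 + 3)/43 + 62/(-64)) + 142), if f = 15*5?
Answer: 14561625/1376 ≈ 10583.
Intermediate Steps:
f = 75
f*(((-1*0 + 3)/43 + 62/(-64)) + 142) = 75*(((-1*0 + 3)/43 + 62/(-64)) + 142) = 75*(((0 + 3)*(1/43) + 62*(-1/64)) + 142) = 75*((3*(1/43) - 31/32) + 142) = 75*((3/43 - 31/32) + 142) = 75*(-1237/1376 + 142) = 75*(194155/1376) = 14561625/1376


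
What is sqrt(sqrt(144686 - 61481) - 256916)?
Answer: sqrt(-256916 + 129*sqrt(5)) ≈ 506.58*I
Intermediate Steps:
sqrt(sqrt(144686 - 61481) - 256916) = sqrt(sqrt(83205) - 256916) = sqrt(129*sqrt(5) - 256916) = sqrt(-256916 + 129*sqrt(5))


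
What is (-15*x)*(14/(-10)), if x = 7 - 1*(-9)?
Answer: 336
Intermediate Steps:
x = 16 (x = 7 + 9 = 16)
(-15*x)*(14/(-10)) = (-15*16)*(14/(-10)) = -3360*(-1)/10 = -240*(-7/5) = 336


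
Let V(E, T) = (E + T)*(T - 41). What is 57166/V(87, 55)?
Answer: 28583/994 ≈ 28.756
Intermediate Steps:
V(E, T) = (-41 + T)*(E + T) (V(E, T) = (E + T)*(-41 + T) = (-41 + T)*(E + T))
57166/V(87, 55) = 57166/(55² - 41*87 - 41*55 + 87*55) = 57166/(3025 - 3567 - 2255 + 4785) = 57166/1988 = 57166*(1/1988) = 28583/994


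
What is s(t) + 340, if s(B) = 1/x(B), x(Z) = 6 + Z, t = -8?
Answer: 679/2 ≈ 339.50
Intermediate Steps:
s(B) = 1/(6 + B)
s(t) + 340 = 1/(6 - 8) + 340 = 1/(-2) + 340 = -½ + 340 = 679/2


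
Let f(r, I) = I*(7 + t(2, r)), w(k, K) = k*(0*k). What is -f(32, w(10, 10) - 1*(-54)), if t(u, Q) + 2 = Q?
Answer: -1998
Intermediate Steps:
t(u, Q) = -2 + Q
w(k, K) = 0 (w(k, K) = k*0 = 0)
f(r, I) = I*(5 + r) (f(r, I) = I*(7 + (-2 + r)) = I*(5 + r))
-f(32, w(10, 10) - 1*(-54)) = -(0 - 1*(-54))*(5 + 32) = -(0 + 54)*37 = -54*37 = -1*1998 = -1998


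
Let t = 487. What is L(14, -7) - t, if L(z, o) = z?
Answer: -473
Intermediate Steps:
L(14, -7) - t = 14 - 1*487 = 14 - 487 = -473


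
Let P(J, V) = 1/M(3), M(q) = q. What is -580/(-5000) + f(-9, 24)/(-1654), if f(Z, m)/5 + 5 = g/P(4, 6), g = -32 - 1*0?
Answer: 43554/103375 ≈ 0.42132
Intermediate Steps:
g = -32 (g = -32 + 0 = -32)
P(J, V) = ⅓ (P(J, V) = 1/3 = ⅓)
f(Z, m) = -505 (f(Z, m) = -25 + 5*(-32/⅓) = -25 + 5*(-32*3) = -25 + 5*(-96) = -25 - 480 = -505)
-580/(-5000) + f(-9, 24)/(-1654) = -580/(-5000) - 505/(-1654) = -580*(-1/5000) - 505*(-1/1654) = 29/250 + 505/1654 = 43554/103375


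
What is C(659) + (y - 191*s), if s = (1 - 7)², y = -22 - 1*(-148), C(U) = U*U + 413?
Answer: 427944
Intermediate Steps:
C(U) = 413 + U² (C(U) = U² + 413 = 413 + U²)
y = 126 (y = -22 + 148 = 126)
s = 36 (s = (-6)² = 36)
C(659) + (y - 191*s) = (413 + 659²) + (126 - 191*36) = (413 + 434281) + (126 - 6876) = 434694 - 6750 = 427944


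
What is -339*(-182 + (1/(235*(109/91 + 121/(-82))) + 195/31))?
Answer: 299875400591/5033935 ≈ 59571.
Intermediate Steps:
-339*(-182 + (1/(235*(109/91 + 121/(-82))) + 195/31)) = -339*(-182 + (1/(235*(109*(1/91) + 121*(-1/82))) + 195*(1/31))) = -339*(-182 + (1/(235*(109/91 - 121/82)) + 195/31)) = -339*(-182 + (1/(235*(-2073/7462)) + 195/31)) = -339*(-182 + ((1/235)*(-7462/2073) + 195/31)) = -339*(-182 + (-7462/487155 + 195/31)) = -339*(-182 + 94763903/15101805) = -339*(-2653764607/15101805) = 299875400591/5033935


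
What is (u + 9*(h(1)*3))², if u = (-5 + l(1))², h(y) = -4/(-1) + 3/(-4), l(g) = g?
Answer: 172225/16 ≈ 10764.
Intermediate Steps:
h(y) = 13/4 (h(y) = -4*(-1) + 3*(-¼) = 4 - ¾ = 13/4)
u = 16 (u = (-5 + 1)² = (-4)² = 16)
(u + 9*(h(1)*3))² = (16 + 9*((13/4)*3))² = (16 + 9*(39/4))² = (16 + 351/4)² = (415/4)² = 172225/16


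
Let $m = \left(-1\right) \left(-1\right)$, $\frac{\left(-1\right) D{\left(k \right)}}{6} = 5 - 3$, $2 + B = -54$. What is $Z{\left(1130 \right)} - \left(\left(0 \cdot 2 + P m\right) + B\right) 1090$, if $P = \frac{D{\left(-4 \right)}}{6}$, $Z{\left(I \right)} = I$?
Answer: $64350$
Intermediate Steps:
$B = -56$ ($B = -2 - 54 = -56$)
$D{\left(k \right)} = -12$ ($D{\left(k \right)} = - 6 \left(5 - 3\right) = \left(-6\right) 2 = -12$)
$P = -2$ ($P = - \frac{12}{6} = \left(-12\right) \frac{1}{6} = -2$)
$m = 1$
$Z{\left(1130 \right)} - \left(\left(0 \cdot 2 + P m\right) + B\right) 1090 = 1130 - \left(\left(0 \cdot 2 - 2\right) - 56\right) 1090 = 1130 - \left(\left(0 - 2\right) - 56\right) 1090 = 1130 - \left(-2 - 56\right) 1090 = 1130 - \left(-58\right) 1090 = 1130 - -63220 = 1130 + 63220 = 64350$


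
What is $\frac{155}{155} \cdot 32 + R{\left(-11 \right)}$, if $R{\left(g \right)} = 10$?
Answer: $42$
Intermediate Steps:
$\frac{155}{155} \cdot 32 + R{\left(-11 \right)} = \frac{155}{155} \cdot 32 + 10 = 155 \cdot \frac{1}{155} \cdot 32 + 10 = 1 \cdot 32 + 10 = 32 + 10 = 42$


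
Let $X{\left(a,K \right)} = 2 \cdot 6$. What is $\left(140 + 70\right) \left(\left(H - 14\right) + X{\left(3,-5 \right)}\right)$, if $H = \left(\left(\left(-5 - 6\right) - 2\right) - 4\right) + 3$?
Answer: $-3360$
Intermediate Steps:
$X{\left(a,K \right)} = 12$
$H = -14$ ($H = \left(\left(-11 - 2\right) - 4\right) + 3 = \left(-13 - 4\right) + 3 = -17 + 3 = -14$)
$\left(140 + 70\right) \left(\left(H - 14\right) + X{\left(3,-5 \right)}\right) = \left(140 + 70\right) \left(\left(-14 - 14\right) + 12\right) = 210 \left(-28 + 12\right) = 210 \left(-16\right) = -3360$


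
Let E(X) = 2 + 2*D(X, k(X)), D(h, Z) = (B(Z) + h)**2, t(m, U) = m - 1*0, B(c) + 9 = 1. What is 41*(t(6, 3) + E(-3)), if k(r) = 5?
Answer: 10250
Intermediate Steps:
B(c) = -8 (B(c) = -9 + 1 = -8)
t(m, U) = m (t(m, U) = m + 0 = m)
D(h, Z) = (-8 + h)**2
E(X) = 2 + 2*(-8 + X)**2
41*(t(6, 3) + E(-3)) = 41*(6 + (2 + 2*(-8 - 3)**2)) = 41*(6 + (2 + 2*(-11)**2)) = 41*(6 + (2 + 2*121)) = 41*(6 + (2 + 242)) = 41*(6 + 244) = 41*250 = 10250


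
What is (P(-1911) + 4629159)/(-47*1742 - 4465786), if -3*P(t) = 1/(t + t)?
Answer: -10615587419/10428693912 ≈ -1.0179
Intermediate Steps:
P(t) = -1/(6*t) (P(t) = -1/(3*(t + t)) = -1/(2*t)/3 = -1/(6*t))
(P(-1911) + 4629159)/(-47*1742 - 4465786) = (-⅙/(-1911) + 4629159)/(-47*1742 - 4465786) = (-⅙*(-1/1911) + 4629159)/(-81874 - 4465786) = (1/11466 + 4629159)/(-4547660) = (53077937095/11466)*(-1/4547660) = -10615587419/10428693912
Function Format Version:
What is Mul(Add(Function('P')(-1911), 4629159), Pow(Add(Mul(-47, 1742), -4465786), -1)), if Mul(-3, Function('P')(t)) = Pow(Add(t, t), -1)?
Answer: Rational(-10615587419, 10428693912) ≈ -1.0179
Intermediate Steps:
Function('P')(t) = Mul(Rational(-1, 6), Pow(t, -1)) (Function('P')(t) = Mul(Rational(-1, 3), Pow(Add(t, t), -1)) = Mul(Rational(-1, 3), Pow(Mul(2, t), -1)) = Mul(Rational(-1, 3), Mul(Rational(1, 2), Pow(t, -1))) = Mul(Rational(-1, 6), Pow(t, -1)))
Mul(Add(Function('P')(-1911), 4629159), Pow(Add(Mul(-47, 1742), -4465786), -1)) = Mul(Add(Mul(Rational(-1, 6), Pow(-1911, -1)), 4629159), Pow(Add(Mul(-47, 1742), -4465786), -1)) = Mul(Add(Mul(Rational(-1, 6), Rational(-1, 1911)), 4629159), Pow(Add(-81874, -4465786), -1)) = Mul(Add(Rational(1, 11466), 4629159), Pow(-4547660, -1)) = Mul(Rational(53077937095, 11466), Rational(-1, 4547660)) = Rational(-10615587419, 10428693912)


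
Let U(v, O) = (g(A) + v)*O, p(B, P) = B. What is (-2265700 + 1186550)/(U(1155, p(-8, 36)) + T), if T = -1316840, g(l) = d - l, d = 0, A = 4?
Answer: 539575/663024 ≈ 0.81381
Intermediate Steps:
g(l) = -l (g(l) = 0 - l = -l)
U(v, O) = O*(-4 + v) (U(v, O) = (-1*4 + v)*O = (-4 + v)*O = O*(-4 + v))
(-2265700 + 1186550)/(U(1155, p(-8, 36)) + T) = (-2265700 + 1186550)/(-8*(-4 + 1155) - 1316840) = -1079150/(-8*1151 - 1316840) = -1079150/(-9208 - 1316840) = -1079150/(-1326048) = -1079150*(-1/1326048) = 539575/663024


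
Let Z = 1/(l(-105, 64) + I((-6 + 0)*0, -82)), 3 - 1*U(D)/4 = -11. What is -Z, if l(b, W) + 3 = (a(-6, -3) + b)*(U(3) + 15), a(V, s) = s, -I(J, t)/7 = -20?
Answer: 1/7531 ≈ 0.00013278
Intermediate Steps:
U(D) = 56 (U(D) = 12 - 4*(-11) = 12 + 44 = 56)
I(J, t) = 140 (I(J, t) = -7*(-20) = 140)
l(b, W) = -216 + 71*b (l(b, W) = -3 + (-3 + b)*(56 + 15) = -3 + (-3 + b)*71 = -3 + (-213 + 71*b) = -216 + 71*b)
Z = -1/7531 (Z = 1/((-216 + 71*(-105)) + 140) = 1/((-216 - 7455) + 140) = 1/(-7671 + 140) = 1/(-7531) = -1/7531 ≈ -0.00013278)
-Z = -1*(-1/7531) = 1/7531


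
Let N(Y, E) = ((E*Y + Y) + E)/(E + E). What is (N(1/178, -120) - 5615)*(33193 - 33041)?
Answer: -4557175099/5340 ≈ -8.5340e+5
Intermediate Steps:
N(Y, E) = (E + Y + E*Y)/(2*E) (N(Y, E) = ((Y + E*Y) + E)/((2*E)) = (E + Y + E*Y)*(1/(2*E)) = (E + Y + E*Y)/(2*E))
(N(1/178, -120) - 5615)*(33193 - 33041) = ((½)*(1/178 - 120*(1 + 1/178))/(-120) - 5615)*(33193 - 33041) = ((½)*(-1/120)*(1/178 - 120*(1 + 1/178)) - 5615)*152 = ((½)*(-1/120)*(1/178 - 120*179/178) - 5615)*152 = ((½)*(-1/120)*(1/178 - 10740/89) - 5615)*152 = ((½)*(-1/120)*(-21479/178) - 5615)*152 = (21479/42720 - 5615)*152 = -239851321/42720*152 = -4557175099/5340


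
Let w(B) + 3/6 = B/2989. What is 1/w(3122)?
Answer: 854/465 ≈ 1.8366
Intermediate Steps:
w(B) = -½ + B/2989
1/w(3122) = 1/(-½ + (1/2989)*3122) = 1/(-½ + 446/427) = 1/(465/854) = 854/465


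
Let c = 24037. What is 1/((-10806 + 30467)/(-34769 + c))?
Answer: -10732/19661 ≈ -0.54585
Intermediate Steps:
1/((-10806 + 30467)/(-34769 + c)) = 1/((-10806 + 30467)/(-34769 + 24037)) = 1/(19661/(-10732)) = 1/(19661*(-1/10732)) = 1/(-19661/10732) = -10732/19661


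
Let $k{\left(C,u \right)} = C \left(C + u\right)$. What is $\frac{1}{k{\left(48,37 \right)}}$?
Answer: $\frac{1}{4080} \approx 0.0002451$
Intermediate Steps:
$\frac{1}{k{\left(48,37 \right)}} = \frac{1}{48 \left(48 + 37\right)} = \frac{1}{48 \cdot 85} = \frac{1}{4080}$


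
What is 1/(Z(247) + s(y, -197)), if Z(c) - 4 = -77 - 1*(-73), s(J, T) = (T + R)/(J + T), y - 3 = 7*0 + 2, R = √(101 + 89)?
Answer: 12608/12873 + 64*√190/12873 ≈ 1.0479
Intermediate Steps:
R = √190 ≈ 13.784
y = 5 (y = 3 + (7*0 + 2) = 3 + (0 + 2) = 3 + 2 = 5)
s(J, T) = (T + √190)/(J + T)
Z(c) = 0 (Z(c) = 4 + (-77 - 1*(-73)) = 4 + (-77 + 73) = 4 - 4 = 0)
1/(Z(247) + s(y, -197)) = 1/(0 + (-197 + √190)/(5 - 197)) = 1/(0 + (-197 + √190)/(-192)) = 1/(0 - (-197 + √190)/192) = 1/(0 + (197/192 - √190/192)) = 1/(197/192 - √190/192)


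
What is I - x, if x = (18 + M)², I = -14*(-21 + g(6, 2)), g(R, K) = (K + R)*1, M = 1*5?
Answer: -347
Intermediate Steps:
M = 5
g(R, K) = K + R
I = 182 (I = -14*(-21 + (2 + 6)) = -14*(-21 + 8) = -14*(-13) = 182)
x = 529 (x = (18 + 5)² = 23² = 529)
I - x = 182 - 1*529 = 182 - 529 = -347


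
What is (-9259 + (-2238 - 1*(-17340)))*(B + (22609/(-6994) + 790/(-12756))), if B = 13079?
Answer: 852022701607157/11151933 ≈ 7.6401e+7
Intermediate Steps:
(-9259 + (-2238 - 1*(-17340)))*(B + (22609/(-6994) + 790/(-12756))) = (-9259 + (-2238 - 1*(-17340)))*(13079 + (22609/(-6994) + 790/(-12756))) = (-9259 + (-2238 + 17340))*(13079 + (22609*(-1/6994) + 790*(-1/12756))) = (-9259 + 15102)*(13079 + (-22609/6994 - 395/6378)) = 5843*(13079 - 36740708/11151933) = 5843*(145819390999/11151933) = 852022701607157/11151933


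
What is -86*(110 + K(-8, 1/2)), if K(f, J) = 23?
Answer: -11438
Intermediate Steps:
-86*(110 + K(-8, 1/2)) = -86*(110 + 23) = -86*133 = -11438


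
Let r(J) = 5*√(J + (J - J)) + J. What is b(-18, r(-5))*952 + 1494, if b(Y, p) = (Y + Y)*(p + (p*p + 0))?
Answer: 3600054 + 1542240*I*√5 ≈ 3.6001e+6 + 3.4486e+6*I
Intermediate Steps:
r(J) = J + 5*√J (r(J) = 5*√(J + 0) + J = 5*√J + J = J + 5*√J)
b(Y, p) = 2*Y*(p + p²) (b(Y, p) = (2*Y)*(p + (p² + 0)) = (2*Y)*(p + p²) = 2*Y*(p + p²))
b(-18, r(-5))*952 + 1494 = (2*(-18)*(-5 + 5*√(-5))*(1 + (-5 + 5*√(-5))))*952 + 1494 = (2*(-18)*(-5 + 5*(I*√5))*(1 + (-5 + 5*(I*√5))))*952 + 1494 = (2*(-18)*(-5 + 5*I*√5)*(1 + (-5 + 5*I*√5)))*952 + 1494 = (2*(-18)*(-5 + 5*I*√5)*(-4 + 5*I*√5))*952 + 1494 = -36*(-5 + 5*I*√5)*(-4 + 5*I*√5)*952 + 1494 = -34272*(-5 + 5*I*√5)*(-4 + 5*I*√5) + 1494 = 1494 - 34272*(-5 + 5*I*√5)*(-4 + 5*I*√5)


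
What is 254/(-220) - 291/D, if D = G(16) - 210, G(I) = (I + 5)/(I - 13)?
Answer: 6229/22330 ≈ 0.27895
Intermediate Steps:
G(I) = (5 + I)/(-13 + I)
D = -203 (D = (5 + 16)/(-13 + 16) - 210 = 21/3 - 210 = (⅓)*21 - 210 = 7 - 210 = -203)
254/(-220) - 291/D = 254/(-220) - 291/(-203) = 254*(-1/220) - 291*(-1/203) = -127/110 + 291/203 = 6229/22330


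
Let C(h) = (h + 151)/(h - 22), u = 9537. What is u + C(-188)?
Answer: 2002807/210 ≈ 9537.2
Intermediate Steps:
C(h) = (151 + h)/(-22 + h)
u + C(-188) = 9537 + (151 - 188)/(-22 - 188) = 9537 - 37/(-210) = 9537 - 1/210*(-37) = 9537 + 37/210 = 2002807/210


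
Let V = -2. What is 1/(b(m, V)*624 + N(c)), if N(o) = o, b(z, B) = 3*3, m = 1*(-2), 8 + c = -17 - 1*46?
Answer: 1/5545 ≈ 0.00018034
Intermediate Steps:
c = -71 (c = -8 + (-17 - 1*46) = -8 + (-17 - 46) = -8 - 63 = -71)
m = -2
b(z, B) = 9
1/(b(m, V)*624 + N(c)) = 1/(9*624 - 71) = 1/(5616 - 71) = 1/5545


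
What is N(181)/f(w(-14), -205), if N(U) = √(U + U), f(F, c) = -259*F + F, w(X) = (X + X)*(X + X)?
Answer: -√362/202272 ≈ -9.4063e-5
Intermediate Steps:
w(X) = 4*X² (w(X) = (2*X)*(2*X) = 4*X²)
f(F, c) = -258*F
N(U) = √2*√U (N(U) = √(2*U) = √2*√U)
N(181)/f(w(-14), -205) = (√2*√181)/((-1032*(-14)²)) = √362/((-1032*196)) = √362/((-258*784)) = √362/(-202272) = √362*(-1/202272) = -√362/202272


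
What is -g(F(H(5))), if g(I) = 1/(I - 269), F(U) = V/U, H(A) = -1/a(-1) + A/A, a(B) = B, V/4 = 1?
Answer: 1/267 ≈ 0.0037453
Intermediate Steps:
V = 4 (V = 4*1 = 4)
H(A) = 2 (H(A) = -1/(-1) + A/A = -1*(-1) + 1 = 1 + 1 = 2)
F(U) = 4/U
g(I) = 1/(-269 + I)
-g(F(H(5))) = -1/(-269 + 4/2) = -1/(-269 + 4*(1/2)) = -1/(-269 + 2) = -1/(-267) = -1*(-1/267) = 1/267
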